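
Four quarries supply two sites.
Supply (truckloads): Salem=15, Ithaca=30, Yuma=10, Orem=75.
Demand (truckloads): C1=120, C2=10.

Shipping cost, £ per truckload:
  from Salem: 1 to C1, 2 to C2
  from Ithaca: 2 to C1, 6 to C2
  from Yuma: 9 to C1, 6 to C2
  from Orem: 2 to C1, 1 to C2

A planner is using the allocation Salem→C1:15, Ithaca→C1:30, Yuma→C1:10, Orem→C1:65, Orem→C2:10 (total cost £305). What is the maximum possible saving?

Current plan cost = 15·1 + 30·2 + 10·9 + 65·2 + 10·1 = £305.
Optimal plan:
  Salem–C1: 15 truckloads
  Ithaca–C1: 30 truckloads
  Yuma–C2: 10 truckloads
  Orem–C1: 75 truckloads
Optimal cost = £285.
Saving = 305 − 285 = £20.

20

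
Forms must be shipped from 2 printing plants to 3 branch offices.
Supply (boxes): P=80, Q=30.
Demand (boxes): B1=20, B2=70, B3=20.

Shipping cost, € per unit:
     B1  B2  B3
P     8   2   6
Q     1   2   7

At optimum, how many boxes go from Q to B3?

0

Solving gives:
  P to B2: 60 × €2 = €120
  P to B3: 20 × €6 = €120
  Q to B1: 20 × €1 = €20
  Q to B2: 10 × €2 = €20
Total cost = €280.
The route Q→B3 is not used.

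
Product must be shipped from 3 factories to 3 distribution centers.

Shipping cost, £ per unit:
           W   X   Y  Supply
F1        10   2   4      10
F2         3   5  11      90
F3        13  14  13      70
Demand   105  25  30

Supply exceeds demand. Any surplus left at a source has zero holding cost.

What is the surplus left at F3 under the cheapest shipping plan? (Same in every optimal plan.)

10

Minimum-cost shipments:
  F1 to X: 10 × £2 = £20
  F2 to W: 90 × £3 = £270
  F3 to W: 15 × £13 = £195
  F3 to X: 15 × £14 = £210
  F3 to Y: 30 × £13 = £390
Total cost = £1085.
F3 ships 60 of its 70, leaving 10.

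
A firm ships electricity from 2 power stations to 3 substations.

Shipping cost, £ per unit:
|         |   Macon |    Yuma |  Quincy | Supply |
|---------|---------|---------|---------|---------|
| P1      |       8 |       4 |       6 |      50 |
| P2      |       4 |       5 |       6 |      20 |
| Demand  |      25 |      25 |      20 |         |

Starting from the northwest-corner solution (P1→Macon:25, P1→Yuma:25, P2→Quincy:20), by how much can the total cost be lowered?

80

Current plan cost = 25·8 + 25·4 + 20·6 = £420.
Optimal plan:
  P1 to Macon: 5 × £8 = £40
  P1 to Yuma: 25 × £4 = £100
  P1 to Quincy: 20 × £6 = £120
  P2 to Macon: 20 × £4 = £80
Optimal cost = £340.
Saving = 420 − 340 = £80.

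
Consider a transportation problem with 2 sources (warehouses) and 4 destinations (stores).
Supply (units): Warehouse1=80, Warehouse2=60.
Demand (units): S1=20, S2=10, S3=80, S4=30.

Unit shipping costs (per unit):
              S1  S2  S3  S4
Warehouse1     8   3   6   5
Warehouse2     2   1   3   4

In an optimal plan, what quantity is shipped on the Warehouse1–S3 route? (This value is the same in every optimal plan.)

40

The minimum-cost plan:
  Warehouse1→S2: 10 units
  Warehouse1→S3: 40 units
  Warehouse1→S4: 30 units
  Warehouse2→S1: 20 units
  Warehouse2→S3: 40 units
Total cost = 580.
So Warehouse1→S3 carries 40 units.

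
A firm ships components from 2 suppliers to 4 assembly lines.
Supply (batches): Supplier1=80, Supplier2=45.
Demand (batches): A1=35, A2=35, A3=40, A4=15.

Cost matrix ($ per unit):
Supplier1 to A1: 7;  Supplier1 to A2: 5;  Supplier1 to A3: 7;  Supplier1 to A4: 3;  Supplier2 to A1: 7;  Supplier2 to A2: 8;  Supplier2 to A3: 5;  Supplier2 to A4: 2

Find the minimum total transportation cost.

660

Optimal allocation:
  Supplier1->A1: 35 × $7 = $245
  Supplier1->A2: 35 × $5 = $175
  Supplier1->A4: 10 × $3 = $30
  Supplier2->A3: 40 × $5 = $200
  Supplier2->A4: 5 × $2 = $10
Total = 245 + 175 + 30 + 200 + 10 = $660.
(Supply check: Supplier1 ships 80; Supplier2 ships 45.)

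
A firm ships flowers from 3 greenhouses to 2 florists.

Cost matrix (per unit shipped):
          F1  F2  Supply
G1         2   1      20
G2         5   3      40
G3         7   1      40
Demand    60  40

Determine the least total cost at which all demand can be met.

280

An optimal shipping plan:
  G1 to F1: 20 × 2 = 40
  G2 to F1: 40 × 5 = 200
  G3 to F2: 40 × 1 = 40
Total = 40 + 200 + 40 = 280.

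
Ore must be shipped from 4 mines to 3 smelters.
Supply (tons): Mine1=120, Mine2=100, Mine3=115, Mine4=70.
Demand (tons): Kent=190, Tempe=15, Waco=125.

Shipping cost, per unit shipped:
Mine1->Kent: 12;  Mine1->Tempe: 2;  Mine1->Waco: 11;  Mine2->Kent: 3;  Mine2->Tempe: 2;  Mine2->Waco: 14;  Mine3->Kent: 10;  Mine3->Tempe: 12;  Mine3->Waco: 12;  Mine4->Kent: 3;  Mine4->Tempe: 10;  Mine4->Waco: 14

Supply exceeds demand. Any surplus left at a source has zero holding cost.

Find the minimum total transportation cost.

2135

An optimal shipping plan:
  Mine1–Tempe: 15 × 2 = 30
  Mine1–Waco: 105 × 11 = 1155
  Mine2–Kent: 100 × 3 = 300
  Mine3–Kent: 20 × 10 = 200
  Mine3–Waco: 20 × 12 = 240
  Mine4–Kent: 70 × 3 = 210
Total = 30 + 1155 + 300 + 200 + 240 + 210 = 2135.
(Supply check: Mine1 ships 120; Mine2 ships 100; Mine3 ships 40; Mine4 ships 70.)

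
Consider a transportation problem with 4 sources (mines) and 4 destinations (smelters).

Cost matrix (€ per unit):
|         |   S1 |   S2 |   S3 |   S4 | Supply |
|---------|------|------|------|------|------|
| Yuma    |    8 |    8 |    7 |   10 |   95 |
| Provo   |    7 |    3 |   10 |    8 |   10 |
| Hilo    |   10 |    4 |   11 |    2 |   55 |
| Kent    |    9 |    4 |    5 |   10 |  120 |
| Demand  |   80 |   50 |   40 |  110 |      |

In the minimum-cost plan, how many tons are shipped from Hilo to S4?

The minimum-cost plan:
  Yuma->S1: 80 × €8 = €640
  Yuma->S4: 15 × €10 = €150
  Provo->S4: 10 × €8 = €80
  Hilo->S4: 55 × €2 = €110
  Kent->S2: 50 × €4 = €200
  Kent->S3: 40 × €5 = €200
  Kent->S4: 30 × €10 = €300
Total cost = €1680.
So Hilo→S4 carries 55 tons.

55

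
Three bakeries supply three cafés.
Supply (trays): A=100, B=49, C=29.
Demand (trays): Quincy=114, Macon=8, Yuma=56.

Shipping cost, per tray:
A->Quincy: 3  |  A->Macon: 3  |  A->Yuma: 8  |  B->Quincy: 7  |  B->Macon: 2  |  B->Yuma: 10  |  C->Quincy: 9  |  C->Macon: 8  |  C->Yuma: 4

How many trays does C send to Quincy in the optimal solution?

Solving gives:
  A->Quincy: 100 × 3 = 300
  B->Quincy: 14 × 7 = 98
  B->Macon: 8 × 2 = 16
  B->Yuma: 27 × 10 = 270
  C->Yuma: 29 × 4 = 116
Total cost = 800.
The route C→Quincy is not used.

0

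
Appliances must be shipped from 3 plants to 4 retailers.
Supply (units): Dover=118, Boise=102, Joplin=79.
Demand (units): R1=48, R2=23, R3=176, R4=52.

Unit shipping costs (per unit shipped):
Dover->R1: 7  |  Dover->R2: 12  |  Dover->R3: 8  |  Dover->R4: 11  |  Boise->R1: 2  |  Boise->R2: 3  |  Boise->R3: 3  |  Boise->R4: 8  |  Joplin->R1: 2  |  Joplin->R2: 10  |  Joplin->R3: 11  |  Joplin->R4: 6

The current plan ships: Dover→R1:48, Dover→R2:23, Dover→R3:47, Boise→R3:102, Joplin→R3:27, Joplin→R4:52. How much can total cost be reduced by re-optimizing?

308

Current plan cost = 48·7 + 23·12 + 47·8 + 102·3 + 27·11 + 52·6 = 1903.
Optimal plan:
  Dover–R3: 97 units
  Dover–R4: 21 units
  Boise–R2: 23 units
  Boise–R3: 79 units
  Joplin–R1: 48 units
  Joplin–R4: 31 units
Optimal cost = 1595.
Saving = 1903 − 1595 = 308.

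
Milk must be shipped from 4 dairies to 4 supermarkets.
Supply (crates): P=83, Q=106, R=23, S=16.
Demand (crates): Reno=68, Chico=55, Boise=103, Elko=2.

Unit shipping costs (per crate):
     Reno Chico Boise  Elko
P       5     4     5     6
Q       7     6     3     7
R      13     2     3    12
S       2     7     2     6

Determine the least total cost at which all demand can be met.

Optimal allocation:
  P→Reno: 51 × 5 = 255
  P→Chico: 32 × 4 = 128
  Q→Reno: 1 × 7 = 7
  Q→Boise: 103 × 3 = 309
  Q→Elko: 2 × 7 = 14
  R→Chico: 23 × 2 = 46
  S→Reno: 16 × 2 = 32
Total = 255 + 128 + 7 + 309 + 14 + 46 + 32 = 791.

791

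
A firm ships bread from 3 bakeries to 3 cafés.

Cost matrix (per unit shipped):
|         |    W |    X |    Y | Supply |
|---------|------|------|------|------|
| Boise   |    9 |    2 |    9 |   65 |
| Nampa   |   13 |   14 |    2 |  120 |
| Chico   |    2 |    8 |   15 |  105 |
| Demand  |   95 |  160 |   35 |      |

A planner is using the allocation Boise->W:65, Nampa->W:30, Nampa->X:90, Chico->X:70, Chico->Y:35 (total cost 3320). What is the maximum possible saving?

Current plan cost = 65·9 + 30·13 + 90·14 + 70·8 + 35·15 = 3320.
Optimal plan:
  Boise to X: 65 × 2 = 130
  Nampa to X: 85 × 14 = 1190
  Nampa to Y: 35 × 2 = 70
  Chico to W: 95 × 2 = 190
  Chico to X: 10 × 8 = 80
Optimal cost = 1660.
Saving = 3320 − 1660 = 1660.

1660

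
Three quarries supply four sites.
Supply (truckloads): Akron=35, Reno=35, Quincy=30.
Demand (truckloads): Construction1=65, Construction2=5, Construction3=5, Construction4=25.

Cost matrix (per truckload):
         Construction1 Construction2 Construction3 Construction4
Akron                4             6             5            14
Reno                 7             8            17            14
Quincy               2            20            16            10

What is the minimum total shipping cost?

630

A cheapest plan:
  Akron→Construction1: 30 truckloads
  Akron→Construction3: 5 truckloads
  Reno→Construction1: 5 truckloads
  Reno→Construction2: 5 truckloads
  Reno→Construction4: 25 truckloads
  Quincy→Construction1: 30 truckloads
Total cost = 630.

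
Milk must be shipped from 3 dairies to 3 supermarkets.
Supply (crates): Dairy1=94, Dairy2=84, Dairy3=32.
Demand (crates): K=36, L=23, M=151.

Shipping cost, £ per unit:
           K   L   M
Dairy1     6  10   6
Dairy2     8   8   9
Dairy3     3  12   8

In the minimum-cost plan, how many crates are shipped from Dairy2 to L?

23

Optimal shipments:
  Dairy1→M: 94 × £6 = £564
  Dairy2→K: 4 × £8 = £32
  Dairy2→L: 23 × £8 = £184
  Dairy2→M: 57 × £9 = £513
  Dairy3→K: 32 × £3 = £96
Total cost = £1389.
So Dairy2→L carries 23 crates.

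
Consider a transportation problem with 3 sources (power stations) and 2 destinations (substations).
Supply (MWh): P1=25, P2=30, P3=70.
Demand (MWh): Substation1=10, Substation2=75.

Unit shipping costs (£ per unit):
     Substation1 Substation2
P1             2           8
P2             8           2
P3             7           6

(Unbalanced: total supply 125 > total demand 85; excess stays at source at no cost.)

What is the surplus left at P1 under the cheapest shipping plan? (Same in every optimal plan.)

An optimal plan:
  P1→Substation1: 10 MWh
  P2→Substation2: 30 MWh
  P3→Substation2: 45 MWh
Total cost = £350.
P1 ships 10 of its 25, leaving 15.

15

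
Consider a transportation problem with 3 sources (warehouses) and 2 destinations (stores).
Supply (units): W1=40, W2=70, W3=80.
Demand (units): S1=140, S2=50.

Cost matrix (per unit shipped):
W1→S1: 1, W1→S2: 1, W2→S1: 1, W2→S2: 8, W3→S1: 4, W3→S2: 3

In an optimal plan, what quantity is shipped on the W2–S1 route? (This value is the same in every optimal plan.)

Solving gives:
  W1->S1: 40 × 1 = 40
  W2->S1: 70 × 1 = 70
  W3->S1: 30 × 4 = 120
  W3->S2: 50 × 3 = 150
Total cost = 380.
So W2→S1 carries 70 units.

70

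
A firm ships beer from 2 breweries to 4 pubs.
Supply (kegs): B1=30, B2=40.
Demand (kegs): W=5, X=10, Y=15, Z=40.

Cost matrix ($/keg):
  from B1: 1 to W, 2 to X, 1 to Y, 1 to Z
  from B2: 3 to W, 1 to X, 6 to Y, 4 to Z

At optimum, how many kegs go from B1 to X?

Solving gives:
  B1 to Y: 15 × $1 = $15
  B1 to Z: 15 × $1 = $15
  B2 to W: 5 × $3 = $15
  B2 to X: 10 × $1 = $10
  B2 to Z: 25 × $4 = $100
Total cost = $155.
The route B1→X is not used.

0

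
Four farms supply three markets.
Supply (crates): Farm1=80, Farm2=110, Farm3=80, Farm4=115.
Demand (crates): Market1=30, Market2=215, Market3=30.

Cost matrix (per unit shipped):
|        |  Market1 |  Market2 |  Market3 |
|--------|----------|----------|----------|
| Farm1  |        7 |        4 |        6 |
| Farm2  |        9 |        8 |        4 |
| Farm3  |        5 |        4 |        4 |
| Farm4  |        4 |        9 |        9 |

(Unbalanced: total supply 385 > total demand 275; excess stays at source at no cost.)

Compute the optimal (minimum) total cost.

1320

Optimal allocation:
  Farm1 to Market2: 80 crates
  Farm2 to Market2: 55 crates
  Farm2 to Market3: 30 crates
  Farm3 to Market2: 80 crates
  Farm4 to Market1: 30 crates
Total cost = 1320.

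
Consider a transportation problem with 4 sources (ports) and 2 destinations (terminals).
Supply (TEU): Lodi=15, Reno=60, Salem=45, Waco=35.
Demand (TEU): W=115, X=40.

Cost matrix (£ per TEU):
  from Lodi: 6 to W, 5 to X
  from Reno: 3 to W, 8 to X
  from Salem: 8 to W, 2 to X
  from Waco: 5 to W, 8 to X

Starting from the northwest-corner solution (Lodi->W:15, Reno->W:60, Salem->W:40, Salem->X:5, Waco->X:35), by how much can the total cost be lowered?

315

Current plan cost = 15·6 + 60·3 + 40·8 + 5·2 + 35·8 = £880.
Optimal plan:
  Lodi->W: 15 × £6 = £90
  Reno->W: 60 × £3 = £180
  Salem->W: 5 × £8 = £40
  Salem->X: 40 × £2 = £80
  Waco->W: 35 × £5 = £175
Optimal cost = £565.
Saving = 880 − 565 = £315.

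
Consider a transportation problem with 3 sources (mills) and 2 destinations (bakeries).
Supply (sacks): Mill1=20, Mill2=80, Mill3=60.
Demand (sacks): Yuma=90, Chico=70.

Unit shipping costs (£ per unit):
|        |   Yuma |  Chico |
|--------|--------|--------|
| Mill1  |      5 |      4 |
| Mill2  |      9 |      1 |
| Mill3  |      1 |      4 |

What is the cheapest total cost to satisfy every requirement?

A cheapest plan:
  Mill1→Yuma: 20 sacks
  Mill2→Yuma: 10 sacks
  Mill2→Chico: 70 sacks
  Mill3→Yuma: 60 sacks
Total cost = £320.

320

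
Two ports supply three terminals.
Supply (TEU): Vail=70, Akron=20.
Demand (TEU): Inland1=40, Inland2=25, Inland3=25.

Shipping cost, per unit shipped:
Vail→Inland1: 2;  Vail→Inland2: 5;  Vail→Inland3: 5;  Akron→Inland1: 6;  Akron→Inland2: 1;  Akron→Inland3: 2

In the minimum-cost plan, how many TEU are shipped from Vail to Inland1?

Solving gives:
  Vail->Inland1: 40 TEU
  Vail->Inland2: 5 TEU
  Vail->Inland3: 25 TEU
  Akron->Inland2: 20 TEU
Total cost = 250.
So Vail→Inland1 carries 40 TEU.

40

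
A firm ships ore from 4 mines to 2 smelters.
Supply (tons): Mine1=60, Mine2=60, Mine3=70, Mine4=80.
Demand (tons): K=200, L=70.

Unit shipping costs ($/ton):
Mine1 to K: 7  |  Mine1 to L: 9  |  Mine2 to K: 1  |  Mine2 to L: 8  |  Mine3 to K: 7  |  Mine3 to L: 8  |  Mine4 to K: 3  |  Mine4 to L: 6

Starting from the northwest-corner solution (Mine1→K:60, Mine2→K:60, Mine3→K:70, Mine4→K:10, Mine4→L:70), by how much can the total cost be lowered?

Current plan cost = 60·7 + 60·1 + 70·7 + 10·3 + 70·6 = $1420.
Optimal plan:
  Mine1–K: 60 × $7 = $420
  Mine2–K: 60 × $1 = $60
  Mine3–L: 70 × $8 = $560
  Mine4–K: 80 × $3 = $240
Optimal cost = $1280.
Saving = 1420 − 1280 = $140.

140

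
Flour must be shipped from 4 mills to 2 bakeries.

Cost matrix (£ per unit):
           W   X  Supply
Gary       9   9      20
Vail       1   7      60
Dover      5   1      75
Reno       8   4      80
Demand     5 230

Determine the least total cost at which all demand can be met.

965

Optimal allocation:
  Gary→X: 20 × £9 = £180
  Vail→W: 5 × £1 = £5
  Vail→X: 55 × £7 = £385
  Dover→X: 75 × £1 = £75
  Reno→X: 80 × £4 = £320
Total = 180 + 5 + 385 + 75 + 320 = £965.
(Supply check: Gary ships 20; Vail ships 60; Dover ships 75; Reno ships 80.)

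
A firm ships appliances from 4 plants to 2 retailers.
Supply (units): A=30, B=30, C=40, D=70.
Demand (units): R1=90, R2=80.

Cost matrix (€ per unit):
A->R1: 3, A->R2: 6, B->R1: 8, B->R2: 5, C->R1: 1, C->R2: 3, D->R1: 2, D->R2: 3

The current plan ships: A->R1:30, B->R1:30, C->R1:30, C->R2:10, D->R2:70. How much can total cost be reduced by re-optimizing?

130

Current plan cost = 30·3 + 30·8 + 30·1 + 10·3 + 70·3 = €600.
Optimal plan:
  A to R1: 30 × €3 = €90
  B to R2: 30 × €5 = €150
  C to R1: 40 × €1 = €40
  D to R1: 20 × €2 = €40
  D to R2: 50 × €3 = €150
Optimal cost = €470.
Saving = 600 − 470 = €130.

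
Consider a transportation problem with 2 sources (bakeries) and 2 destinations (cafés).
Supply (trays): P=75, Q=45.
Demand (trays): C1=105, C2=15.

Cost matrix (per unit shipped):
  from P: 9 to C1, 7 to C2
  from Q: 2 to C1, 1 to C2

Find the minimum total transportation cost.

An optimal shipping plan:
  P->C1: 60 × 9 = 540
  P->C2: 15 × 7 = 105
  Q->C1: 45 × 2 = 90
Total = 540 + 105 + 90 = 735.
(Supply check: P ships 75; Q ships 45.)

735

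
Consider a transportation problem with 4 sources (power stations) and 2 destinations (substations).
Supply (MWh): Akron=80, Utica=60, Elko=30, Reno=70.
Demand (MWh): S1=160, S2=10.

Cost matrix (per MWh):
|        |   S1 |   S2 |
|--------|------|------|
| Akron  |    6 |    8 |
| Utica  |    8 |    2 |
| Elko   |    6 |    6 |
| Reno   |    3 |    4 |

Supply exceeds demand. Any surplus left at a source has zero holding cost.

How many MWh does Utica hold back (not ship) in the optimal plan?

Minimum-cost shipments:
  Akron to S1: 60 × 6 = 360
  Utica to S2: 10 × 2 = 20
  Elko to S1: 30 × 6 = 180
  Reno to S1: 70 × 3 = 210
Total cost = 770.
Utica ships 10 of its 60, leaving 50.

50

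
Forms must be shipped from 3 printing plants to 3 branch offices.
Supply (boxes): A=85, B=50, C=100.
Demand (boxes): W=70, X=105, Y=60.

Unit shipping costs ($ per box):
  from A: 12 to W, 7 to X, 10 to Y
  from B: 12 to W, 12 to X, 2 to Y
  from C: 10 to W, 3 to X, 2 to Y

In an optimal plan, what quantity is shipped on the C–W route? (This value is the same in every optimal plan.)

The minimum-cost plan:
  A→W: 70 boxes
  A→X: 15 boxes
  B→Y: 50 boxes
  C→X: 90 boxes
  C→Y: 10 boxes
Total cost = $1335.
The route C→W is not used.

0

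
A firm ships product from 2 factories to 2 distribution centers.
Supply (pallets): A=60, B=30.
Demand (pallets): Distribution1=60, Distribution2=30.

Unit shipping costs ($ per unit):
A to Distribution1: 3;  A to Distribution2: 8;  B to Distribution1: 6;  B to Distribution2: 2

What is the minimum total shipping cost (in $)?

One minimum-cost allocation:
  A–Distribution1: 60 pallets
  B–Distribution2: 30 pallets
Total cost = $240.

240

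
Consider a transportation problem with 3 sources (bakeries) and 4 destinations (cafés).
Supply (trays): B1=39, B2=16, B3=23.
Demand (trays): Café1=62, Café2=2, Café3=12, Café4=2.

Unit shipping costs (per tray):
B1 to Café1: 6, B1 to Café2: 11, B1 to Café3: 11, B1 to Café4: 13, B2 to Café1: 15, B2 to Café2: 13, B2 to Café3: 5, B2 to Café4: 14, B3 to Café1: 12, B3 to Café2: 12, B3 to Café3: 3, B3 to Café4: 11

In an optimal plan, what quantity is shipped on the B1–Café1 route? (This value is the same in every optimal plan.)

The minimum-cost plan:
  B1 to Café1: 39 × 6 = 234
  B2 to Café1: 2 × 15 = 30
  B2 to Café2: 2 × 13 = 26
  B2 to Café3: 12 × 5 = 60
  B3 to Café1: 21 × 12 = 252
  B3 to Café4: 2 × 11 = 22
Total cost = 624.
So B1→Café1 carries 39 trays.

39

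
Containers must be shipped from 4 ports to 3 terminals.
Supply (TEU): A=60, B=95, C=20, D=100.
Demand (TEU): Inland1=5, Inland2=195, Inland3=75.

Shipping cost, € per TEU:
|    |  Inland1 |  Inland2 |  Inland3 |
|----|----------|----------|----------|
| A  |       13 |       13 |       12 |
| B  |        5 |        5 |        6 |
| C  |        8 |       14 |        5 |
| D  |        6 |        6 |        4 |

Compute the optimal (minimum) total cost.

An optimal shipping plan:
  A to Inland2: 60 × €13 = €780
  B to Inland1: 5 × €5 = €25
  B to Inland2: 90 × €5 = €450
  C to Inland3: 20 × €5 = €100
  D to Inland2: 45 × €6 = €270
  D to Inland3: 55 × €4 = €220
Total = 780 + 25 + 450 + 100 + 270 + 220 = €1845.
(Supply check: A ships 60; B ships 95; C ships 20; D ships 100.)

1845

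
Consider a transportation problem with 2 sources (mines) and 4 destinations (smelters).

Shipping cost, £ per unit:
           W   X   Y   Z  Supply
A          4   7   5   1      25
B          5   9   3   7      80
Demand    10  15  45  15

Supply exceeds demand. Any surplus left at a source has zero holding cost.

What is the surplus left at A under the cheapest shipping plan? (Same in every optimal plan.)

Minimum-cost shipments:
  A->X: 10 × £7 = £70
  A->Z: 15 × £1 = £15
  B->W: 10 × £5 = £50
  B->X: 5 × £9 = £45
  B->Y: 45 × £3 = £135
Total cost = £315.
A ships 25 of its 25, leaving 0.

0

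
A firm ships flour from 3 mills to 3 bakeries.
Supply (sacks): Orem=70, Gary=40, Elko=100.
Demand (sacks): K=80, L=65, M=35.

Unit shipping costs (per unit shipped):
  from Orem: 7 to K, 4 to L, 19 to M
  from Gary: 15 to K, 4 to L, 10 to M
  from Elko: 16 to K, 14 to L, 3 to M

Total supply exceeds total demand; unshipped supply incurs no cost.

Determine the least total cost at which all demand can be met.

1240

One minimum-cost allocation:
  Orem to K: 45 × 7 = 315
  Orem to L: 25 × 4 = 100
  Gary to L: 40 × 4 = 160
  Elko to K: 35 × 16 = 560
  Elko to M: 35 × 3 = 105
Total = 315 + 100 + 160 + 560 + 105 = 1240.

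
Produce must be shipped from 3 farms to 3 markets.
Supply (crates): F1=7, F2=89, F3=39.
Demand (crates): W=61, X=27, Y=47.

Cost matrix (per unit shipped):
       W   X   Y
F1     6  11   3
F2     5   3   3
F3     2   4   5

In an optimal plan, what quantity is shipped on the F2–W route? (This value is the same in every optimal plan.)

Solving gives:
  F1–Y: 7 × 3 = 21
  F2–W: 22 × 5 = 110
  F2–X: 27 × 3 = 81
  F2–Y: 40 × 3 = 120
  F3–W: 39 × 2 = 78
Total cost = 410.
So F2→W carries 22 crates.

22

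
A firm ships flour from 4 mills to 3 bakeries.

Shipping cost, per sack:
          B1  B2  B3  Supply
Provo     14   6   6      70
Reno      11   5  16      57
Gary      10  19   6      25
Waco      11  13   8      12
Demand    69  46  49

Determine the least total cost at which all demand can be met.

1279

A cheapest plan:
  Provo–B2: 21 sacks
  Provo–B3: 49 sacks
  Reno–B1: 32 sacks
  Reno–B2: 25 sacks
  Gary–B1: 25 sacks
  Waco–B1: 12 sacks
Total cost = 1279.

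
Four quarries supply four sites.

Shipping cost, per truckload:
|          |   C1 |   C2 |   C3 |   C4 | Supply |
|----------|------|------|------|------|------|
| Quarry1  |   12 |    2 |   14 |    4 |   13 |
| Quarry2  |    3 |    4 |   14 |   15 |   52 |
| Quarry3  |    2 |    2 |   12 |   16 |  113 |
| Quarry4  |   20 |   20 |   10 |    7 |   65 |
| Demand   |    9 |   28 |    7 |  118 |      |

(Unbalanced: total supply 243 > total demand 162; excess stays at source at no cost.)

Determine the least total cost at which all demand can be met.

Optimal allocation:
  Quarry1→C4: 13 × 4 = 52
  Quarry2→C4: 40 × 15 = 600
  Quarry3→C1: 9 × 2 = 18
  Quarry3→C2: 28 × 2 = 56
  Quarry3→C3: 7 × 12 = 84
  Quarry4→C4: 65 × 7 = 455
Total = 52 + 600 + 18 + 56 + 84 + 455 = 1265.
(Supply check: Quarry1 ships 13; Quarry2 ships 40; Quarry3 ships 44; Quarry4 ships 65.)

1265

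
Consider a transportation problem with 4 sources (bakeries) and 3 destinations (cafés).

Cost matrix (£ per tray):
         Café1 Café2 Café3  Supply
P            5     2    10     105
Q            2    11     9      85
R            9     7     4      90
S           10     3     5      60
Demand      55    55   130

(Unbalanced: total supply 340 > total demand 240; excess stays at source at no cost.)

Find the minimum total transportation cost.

A cheapest plan:
  P→Café2: 55 × £2 = £110
  Q→Café1: 55 × £2 = £110
  R→Café3: 90 × £4 = £360
  S→Café3: 40 × £5 = £200
Total = 110 + 110 + 360 + 200 = £780.
(Supply check: P ships 55; Q ships 55; R ships 90; S ships 40.)

780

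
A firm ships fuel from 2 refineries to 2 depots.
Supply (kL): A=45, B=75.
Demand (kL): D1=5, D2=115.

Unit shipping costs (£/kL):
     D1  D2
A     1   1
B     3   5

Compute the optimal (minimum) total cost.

410

Optimal allocation:
  A→D2: 45 × £1 = £45
  B→D1: 5 × £3 = £15
  B→D2: 70 × £5 = £350
Total = 45 + 15 + 350 = £410.
(Supply check: A ships 45; B ships 75.)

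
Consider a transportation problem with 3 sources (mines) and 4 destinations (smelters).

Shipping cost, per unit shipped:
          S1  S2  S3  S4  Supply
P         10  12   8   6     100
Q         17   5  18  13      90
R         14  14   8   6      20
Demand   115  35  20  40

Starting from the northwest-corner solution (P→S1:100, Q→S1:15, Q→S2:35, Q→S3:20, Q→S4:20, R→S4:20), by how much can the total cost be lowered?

60

Current plan cost = 100·10 + 15·17 + 35·5 + 20·18 + 20·13 + 20·6 = 2170.
Optimal plan:
  P to S1: 60 × 10 = 600
  P to S4: 40 × 6 = 240
  Q to S1: 55 × 17 = 935
  Q to S2: 35 × 5 = 175
  R to S3: 20 × 8 = 160
Optimal cost = 2110.
Saving = 2170 − 2110 = 60.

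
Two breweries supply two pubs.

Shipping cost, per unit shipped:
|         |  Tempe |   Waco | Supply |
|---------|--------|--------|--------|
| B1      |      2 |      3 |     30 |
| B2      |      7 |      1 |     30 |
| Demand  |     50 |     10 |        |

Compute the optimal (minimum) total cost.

210

A cheapest plan:
  B1->Tempe: 30 × 2 = 60
  B2->Tempe: 20 × 7 = 140
  B2->Waco: 10 × 1 = 10
Total = 60 + 140 + 10 = 210.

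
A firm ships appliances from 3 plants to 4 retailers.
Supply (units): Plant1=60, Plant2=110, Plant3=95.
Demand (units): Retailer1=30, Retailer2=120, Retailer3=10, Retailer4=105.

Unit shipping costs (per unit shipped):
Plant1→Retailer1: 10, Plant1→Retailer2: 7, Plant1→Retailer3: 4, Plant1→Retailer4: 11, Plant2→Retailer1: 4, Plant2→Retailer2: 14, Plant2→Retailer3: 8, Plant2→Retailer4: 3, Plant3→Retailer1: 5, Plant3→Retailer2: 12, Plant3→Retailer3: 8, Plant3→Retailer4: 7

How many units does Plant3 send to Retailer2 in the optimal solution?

The minimum-cost plan:
  Plant1→Retailer2: 60 × 7 = 420
  Plant2→Retailer1: 5 × 4 = 20
  Plant2→Retailer4: 105 × 3 = 315
  Plant3→Retailer1: 25 × 5 = 125
  Plant3→Retailer2: 60 × 12 = 720
  Plant3→Retailer3: 10 × 8 = 80
Total cost = 1680.
So Plant3→Retailer2 carries 60 units.

60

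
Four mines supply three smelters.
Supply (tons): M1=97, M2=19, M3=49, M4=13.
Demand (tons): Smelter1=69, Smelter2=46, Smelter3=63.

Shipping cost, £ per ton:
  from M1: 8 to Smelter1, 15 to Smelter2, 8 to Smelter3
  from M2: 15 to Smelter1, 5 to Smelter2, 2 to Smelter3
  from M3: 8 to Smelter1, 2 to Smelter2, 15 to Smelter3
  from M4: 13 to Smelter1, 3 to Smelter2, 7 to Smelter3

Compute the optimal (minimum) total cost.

1021

A cheapest plan:
  M1→Smelter1: 66 tons
  M1→Smelter3: 31 tons
  M2→Smelter3: 19 tons
  M3→Smelter1: 3 tons
  M3→Smelter2: 46 tons
  M4→Smelter3: 13 tons
Total cost = £1021.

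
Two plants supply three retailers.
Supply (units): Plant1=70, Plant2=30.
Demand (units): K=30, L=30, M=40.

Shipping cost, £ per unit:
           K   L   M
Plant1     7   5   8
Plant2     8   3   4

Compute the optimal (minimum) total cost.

One minimum-cost allocation:
  Plant1–K: 30 × £7 = £210
  Plant1–L: 30 × £5 = £150
  Plant1–M: 10 × £8 = £80
  Plant2–M: 30 × £4 = £120
Total = 210 + 150 + 80 + 120 = £560.
(Supply check: Plant1 ships 70; Plant2 ships 30.)

560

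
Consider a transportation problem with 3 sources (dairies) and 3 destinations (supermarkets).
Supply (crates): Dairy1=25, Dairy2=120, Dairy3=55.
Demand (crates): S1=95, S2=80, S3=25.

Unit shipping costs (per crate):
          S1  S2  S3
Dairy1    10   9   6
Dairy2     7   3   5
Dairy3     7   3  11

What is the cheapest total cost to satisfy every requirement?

1055

A cheapest plan:
  Dairy1 to S3: 25 × 6 = 150
  Dairy2 to S1: 95 × 7 = 665
  Dairy2 to S2: 25 × 3 = 75
  Dairy3 to S2: 55 × 3 = 165
Total = 150 + 665 + 75 + 165 = 1055.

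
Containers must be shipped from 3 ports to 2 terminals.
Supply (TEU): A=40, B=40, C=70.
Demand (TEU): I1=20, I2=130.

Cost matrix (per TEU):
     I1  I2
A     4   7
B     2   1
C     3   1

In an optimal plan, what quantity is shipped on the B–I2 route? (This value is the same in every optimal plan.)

Optimal shipments:
  A to I1: 20 TEU
  A to I2: 20 TEU
  B to I2: 40 TEU
  C to I2: 70 TEU
Total cost = 330.
So B→I2 carries 40 TEU.

40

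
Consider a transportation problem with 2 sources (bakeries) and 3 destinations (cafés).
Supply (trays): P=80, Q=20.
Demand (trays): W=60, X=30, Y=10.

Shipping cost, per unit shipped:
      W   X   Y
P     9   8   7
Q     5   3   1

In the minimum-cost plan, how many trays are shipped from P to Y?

0

The minimum-cost plan:
  P to W: 60 trays
  P to X: 20 trays
  Q to X: 10 trays
  Q to Y: 10 trays
Total cost = 740.
The route P→Y is not used.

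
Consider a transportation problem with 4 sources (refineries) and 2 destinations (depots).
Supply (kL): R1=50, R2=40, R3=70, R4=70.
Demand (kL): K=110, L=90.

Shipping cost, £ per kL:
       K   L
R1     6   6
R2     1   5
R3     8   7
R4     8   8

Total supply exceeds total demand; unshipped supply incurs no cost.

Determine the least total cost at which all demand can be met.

1150

An optimal shipping plan:
  R1->K: 30 × £6 = £180
  R1->L: 20 × £6 = £120
  R2->K: 40 × £1 = £40
  R3->L: 70 × £7 = £490
  R4->K: 40 × £8 = £320
Total = 180 + 120 + 40 + 490 + 320 = £1150.
(Supply check: R1 ships 50; R2 ships 40; R3 ships 70; R4 ships 40.)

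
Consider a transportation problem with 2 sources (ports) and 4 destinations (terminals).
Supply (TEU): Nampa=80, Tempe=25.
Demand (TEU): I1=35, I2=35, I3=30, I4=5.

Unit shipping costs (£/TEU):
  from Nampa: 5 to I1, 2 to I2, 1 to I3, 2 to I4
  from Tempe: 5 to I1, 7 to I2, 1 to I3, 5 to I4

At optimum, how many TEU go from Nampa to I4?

Solving gives:
  Nampa–I1: 10 × £5 = £50
  Nampa–I2: 35 × £2 = £70
  Nampa–I3: 30 × £1 = £30
  Nampa–I4: 5 × £2 = £10
  Tempe–I1: 25 × £5 = £125
Total cost = £285.
So Nampa→I4 carries 5 TEU.

5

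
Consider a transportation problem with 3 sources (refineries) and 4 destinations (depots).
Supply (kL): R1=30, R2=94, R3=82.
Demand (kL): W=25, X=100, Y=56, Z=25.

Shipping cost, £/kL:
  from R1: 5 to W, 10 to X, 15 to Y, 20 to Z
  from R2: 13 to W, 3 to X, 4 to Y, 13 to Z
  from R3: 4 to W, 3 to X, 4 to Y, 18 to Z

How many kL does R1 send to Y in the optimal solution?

0

Solving gives:
  R1→W: 25 × £5 = £125
  R1→X: 5 × £10 = £50
  R2→X: 69 × £3 = £207
  R2→Z: 25 × £13 = £325
  R3→X: 26 × £3 = £78
  R3→Y: 56 × £4 = £224
Total cost = £1009.
The route R1→Y is not used.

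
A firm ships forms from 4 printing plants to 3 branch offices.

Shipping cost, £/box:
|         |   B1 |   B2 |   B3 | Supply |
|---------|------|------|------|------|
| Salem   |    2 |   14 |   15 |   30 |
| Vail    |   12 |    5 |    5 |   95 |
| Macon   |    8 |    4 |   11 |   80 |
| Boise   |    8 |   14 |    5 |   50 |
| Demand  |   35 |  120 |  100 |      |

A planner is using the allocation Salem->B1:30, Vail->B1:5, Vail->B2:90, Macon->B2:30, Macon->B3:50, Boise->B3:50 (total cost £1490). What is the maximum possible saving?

370

Current plan cost = 30·2 + 5·12 + 90·5 + 30·4 + 50·11 + 50·5 = £1490.
Optimal plan:
  Salem to B1: 30 × £2 = £60
  Vail to B2: 40 × £5 = £200
  Vail to B3: 55 × £5 = £275
  Macon to B2: 80 × £4 = £320
  Boise to B1: 5 × £8 = £40
  Boise to B3: 45 × £5 = £225
Optimal cost = £1120.
Saving = 1490 − 1120 = £370.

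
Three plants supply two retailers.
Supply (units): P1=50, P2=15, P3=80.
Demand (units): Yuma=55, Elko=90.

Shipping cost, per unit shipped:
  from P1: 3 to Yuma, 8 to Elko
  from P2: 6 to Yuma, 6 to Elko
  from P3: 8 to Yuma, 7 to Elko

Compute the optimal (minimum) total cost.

800

A cheapest plan:
  P1 to Yuma: 50 × 3 = 150
  P2 to Yuma: 5 × 6 = 30
  P2 to Elko: 10 × 6 = 60
  P3 to Elko: 80 × 7 = 560
Total = 150 + 30 + 60 + 560 = 800.
(Supply check: P1 ships 50; P2 ships 15; P3 ships 80.)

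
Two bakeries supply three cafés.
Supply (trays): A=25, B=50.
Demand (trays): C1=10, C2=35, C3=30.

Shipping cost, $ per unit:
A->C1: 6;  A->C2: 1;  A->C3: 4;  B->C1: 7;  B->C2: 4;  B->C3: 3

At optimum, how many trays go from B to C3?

30

Optimal shipments:
  A→C2: 25 × $1 = $25
  B→C1: 10 × $7 = $70
  B→C2: 10 × $4 = $40
  B→C3: 30 × $3 = $90
Total cost = $225.
So B→C3 carries 30 trays.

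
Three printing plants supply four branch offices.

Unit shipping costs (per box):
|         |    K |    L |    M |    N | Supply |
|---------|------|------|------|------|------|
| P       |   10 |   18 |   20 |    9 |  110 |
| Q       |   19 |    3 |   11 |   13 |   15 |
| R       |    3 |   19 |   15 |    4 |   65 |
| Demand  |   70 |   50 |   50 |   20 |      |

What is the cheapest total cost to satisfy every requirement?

2100

Optimal allocation:
  P→K: 5 boxes
  P→L: 35 boxes
  P→M: 50 boxes
  P→N: 20 boxes
  Q→L: 15 boxes
  R→K: 65 boxes
Total cost = 2100.
(Supply check: P ships 110; Q ships 15; R ships 65.)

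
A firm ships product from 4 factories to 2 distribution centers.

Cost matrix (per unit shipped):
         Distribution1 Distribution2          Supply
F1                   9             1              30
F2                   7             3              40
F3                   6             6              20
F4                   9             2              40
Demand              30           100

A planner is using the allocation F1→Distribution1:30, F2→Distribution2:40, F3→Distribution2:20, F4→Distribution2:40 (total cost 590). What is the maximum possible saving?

Current plan cost = 30·9 + 40·3 + 20·6 + 40·2 = 590.
Optimal plan:
  F1->Distribution2: 30 × 1 = 30
  F2->Distribution1: 10 × 7 = 70
  F2->Distribution2: 30 × 3 = 90
  F3->Distribution1: 20 × 6 = 120
  F4->Distribution2: 40 × 2 = 80
Optimal cost = 390.
Saving = 590 − 390 = 200.

200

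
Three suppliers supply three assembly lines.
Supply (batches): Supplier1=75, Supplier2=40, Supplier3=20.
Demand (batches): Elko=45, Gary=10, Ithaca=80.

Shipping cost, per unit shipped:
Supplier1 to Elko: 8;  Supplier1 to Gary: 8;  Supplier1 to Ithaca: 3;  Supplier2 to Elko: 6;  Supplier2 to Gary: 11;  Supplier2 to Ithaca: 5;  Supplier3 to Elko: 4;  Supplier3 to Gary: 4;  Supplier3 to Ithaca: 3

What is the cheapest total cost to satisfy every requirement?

An optimal shipping plan:
  Supplier1->Ithaca: 75 × 3 = 225
  Supplier2->Elko: 40 × 6 = 240
  Supplier3->Elko: 5 × 4 = 20
  Supplier3->Gary: 10 × 4 = 40
  Supplier3->Ithaca: 5 × 3 = 15
Total = 225 + 240 + 20 + 40 + 15 = 540.
(Supply check: Supplier1 ships 75; Supplier2 ships 40; Supplier3 ships 20.)

540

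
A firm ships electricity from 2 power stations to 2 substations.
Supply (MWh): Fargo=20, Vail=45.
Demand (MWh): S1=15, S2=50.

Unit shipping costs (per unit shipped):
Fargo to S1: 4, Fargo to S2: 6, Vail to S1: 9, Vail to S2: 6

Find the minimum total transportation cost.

Optimal allocation:
  Fargo–S1: 15 × 4 = 60
  Fargo–S2: 5 × 6 = 30
  Vail–S2: 45 × 6 = 270
Total = 60 + 30 + 270 = 360.

360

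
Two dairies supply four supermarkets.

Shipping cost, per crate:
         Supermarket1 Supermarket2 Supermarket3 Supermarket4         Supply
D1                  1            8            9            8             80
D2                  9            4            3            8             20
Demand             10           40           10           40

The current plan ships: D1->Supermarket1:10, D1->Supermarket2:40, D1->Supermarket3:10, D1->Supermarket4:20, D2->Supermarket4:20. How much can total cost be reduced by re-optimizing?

100

Current plan cost = 10·1 + 40·8 + 10·9 + 20·8 + 20·8 = 740.
Optimal plan:
  D1→Supermarket1: 10 × 1 = 10
  D1→Supermarket2: 30 × 8 = 240
  D1→Supermarket4: 40 × 8 = 320
  D2→Supermarket2: 10 × 4 = 40
  D2→Supermarket3: 10 × 3 = 30
Optimal cost = 640.
Saving = 740 − 640 = 100.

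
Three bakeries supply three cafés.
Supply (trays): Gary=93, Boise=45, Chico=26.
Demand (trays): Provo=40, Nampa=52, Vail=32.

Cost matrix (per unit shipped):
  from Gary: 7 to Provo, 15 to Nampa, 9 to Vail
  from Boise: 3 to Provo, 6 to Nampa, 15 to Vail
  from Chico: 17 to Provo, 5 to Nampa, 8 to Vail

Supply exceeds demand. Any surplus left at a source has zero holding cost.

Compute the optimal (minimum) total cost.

778

An optimal shipping plan:
  Gary to Provo: 21 × 7 = 147
  Gary to Vail: 32 × 9 = 288
  Boise to Provo: 19 × 3 = 57
  Boise to Nampa: 26 × 6 = 156
  Chico to Nampa: 26 × 5 = 130
Total = 147 + 288 + 57 + 156 + 130 = 778.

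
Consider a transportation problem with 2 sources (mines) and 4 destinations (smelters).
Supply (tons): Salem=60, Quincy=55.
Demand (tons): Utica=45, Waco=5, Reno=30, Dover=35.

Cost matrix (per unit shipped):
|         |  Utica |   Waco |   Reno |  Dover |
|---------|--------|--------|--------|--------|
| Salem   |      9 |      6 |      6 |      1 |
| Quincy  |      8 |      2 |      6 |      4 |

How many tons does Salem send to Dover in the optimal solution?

35

The minimum-cost plan:
  Salem to Reno: 25 tons
  Salem to Dover: 35 tons
  Quincy to Utica: 45 tons
  Quincy to Waco: 5 tons
  Quincy to Reno: 5 tons
Total cost = 585.
So Salem→Dover carries 35 tons.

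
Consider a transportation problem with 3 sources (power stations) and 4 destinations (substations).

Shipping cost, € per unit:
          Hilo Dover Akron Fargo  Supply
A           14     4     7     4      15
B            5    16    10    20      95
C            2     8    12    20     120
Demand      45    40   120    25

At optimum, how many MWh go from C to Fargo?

10

Optimal shipments:
  A to Fargo: 15 × €4 = €60
  B to Akron: 95 × €10 = €950
  C to Hilo: 45 × €2 = €90
  C to Dover: 40 × €8 = €320
  C to Akron: 25 × €12 = €300
  C to Fargo: 10 × €20 = €200
Total cost = €1920.
So C→Fargo carries 10 MWh.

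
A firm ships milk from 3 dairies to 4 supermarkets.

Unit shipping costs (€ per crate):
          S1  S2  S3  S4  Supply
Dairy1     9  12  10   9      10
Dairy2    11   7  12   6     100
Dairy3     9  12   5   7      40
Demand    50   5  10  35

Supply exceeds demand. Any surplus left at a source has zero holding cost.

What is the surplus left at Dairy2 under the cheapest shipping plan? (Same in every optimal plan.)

An optimal plan:
  Dairy1->S1: 10 × €9 = €90
  Dairy2->S1: 10 × €11 = €110
  Dairy2->S2: 5 × €7 = €35
  Dairy2->S4: 35 × €6 = €210
  Dairy3->S1: 30 × €9 = €270
  Dairy3->S3: 10 × €5 = €50
Total cost = €765.
Dairy2 ships 50 of its 100, leaving 50.

50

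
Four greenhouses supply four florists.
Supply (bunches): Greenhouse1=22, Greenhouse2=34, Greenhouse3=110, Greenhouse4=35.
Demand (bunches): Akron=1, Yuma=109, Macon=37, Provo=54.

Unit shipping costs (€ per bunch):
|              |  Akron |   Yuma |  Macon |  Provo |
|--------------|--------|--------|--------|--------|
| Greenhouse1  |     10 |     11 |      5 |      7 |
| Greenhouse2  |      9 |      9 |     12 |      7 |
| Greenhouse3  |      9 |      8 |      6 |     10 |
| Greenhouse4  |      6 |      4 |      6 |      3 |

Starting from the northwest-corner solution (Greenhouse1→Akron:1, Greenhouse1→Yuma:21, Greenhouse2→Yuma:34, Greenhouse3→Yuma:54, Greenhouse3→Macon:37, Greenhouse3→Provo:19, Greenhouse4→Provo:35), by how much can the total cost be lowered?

177

Current plan cost = 1·10 + 21·11 + 34·9 + 54·8 + 37·6 + 19·10 + 35·3 = €1496.
Optimal plan:
  Greenhouse1->Macon: 22 bunches
  Greenhouse2->Provo: 34 bunches
  Greenhouse3->Akron: 1 bunches
  Greenhouse3->Yuma: 94 bunches
  Greenhouse3->Macon: 15 bunches
  Greenhouse4->Yuma: 15 bunches
  Greenhouse4->Provo: 20 bunches
Optimal cost = €1319.
Saving = 1496 − 1319 = €177.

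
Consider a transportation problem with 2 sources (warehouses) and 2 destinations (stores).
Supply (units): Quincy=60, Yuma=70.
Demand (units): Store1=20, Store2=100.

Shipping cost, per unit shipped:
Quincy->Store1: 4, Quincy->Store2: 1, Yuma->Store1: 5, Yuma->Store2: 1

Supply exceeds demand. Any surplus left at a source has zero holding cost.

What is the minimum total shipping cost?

Optimal allocation:
  Quincy->Store1: 20 units
  Quincy->Store2: 30 units
  Yuma->Store2: 70 units
Total cost = 180.
(Supply check: Quincy ships 50; Yuma ships 70.)

180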